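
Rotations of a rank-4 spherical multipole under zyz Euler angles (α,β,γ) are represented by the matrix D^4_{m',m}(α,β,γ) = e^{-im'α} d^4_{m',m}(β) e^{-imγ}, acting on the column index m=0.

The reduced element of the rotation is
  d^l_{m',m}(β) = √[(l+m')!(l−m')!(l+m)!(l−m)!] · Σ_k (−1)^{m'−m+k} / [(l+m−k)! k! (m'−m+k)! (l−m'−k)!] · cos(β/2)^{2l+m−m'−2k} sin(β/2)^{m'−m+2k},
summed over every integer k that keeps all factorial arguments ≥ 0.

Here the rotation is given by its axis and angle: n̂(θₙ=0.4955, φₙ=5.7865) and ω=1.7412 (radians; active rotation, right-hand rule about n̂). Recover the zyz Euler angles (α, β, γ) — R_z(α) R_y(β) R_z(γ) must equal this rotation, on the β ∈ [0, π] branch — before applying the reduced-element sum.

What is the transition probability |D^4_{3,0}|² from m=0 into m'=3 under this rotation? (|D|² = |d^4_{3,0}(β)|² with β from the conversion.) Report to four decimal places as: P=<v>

P=0.1144

Axis–angle → zyz. n̂ = (sinθₙcosφₙ, sinθₙsinφₙ, cosθₙ) = (+0.418019, -0.226569, +0.879731), ω = 1.7412.
R = I cosω + sinω [n̂]ₓ + (1−cosω) n̂n̂ᵀ gives
  R = [+0.034792, -0.977760, +0.206819; +0.756218, -0.109542, -0.645085; +0.653394, +0.178844, +0.735589]
β = atan2(√(R₁₃²+R₂₃²), R₃₃) = 0.744260; α = atan2(R₂₃, R₁₃) mod 2π = 5.022643; γ = atan2(R₃₂, −R₃₁) mod 2π = 2.874421
D^4_{3,0}(5.0226,0.7443,2.8744) = e^{-i·3·5.0226}·d^4_{3,0}(0.7443)·e^{-i·0·2.8744}. Compute d first:
Half-angle: c=0.931555, s=0.363601. N=√(5040·1·24·24)=1703.830978
k: max(0,(0)−(3))=0 … min(4+(0),4−(3))=1
  k=0: (−1)^3·1703.8310/(144)·0.9316^5·0.3636^3 = -0.399007
  k=1: (−1)^4·1703.8310/(144)·0.9316^3·0.3636^5 = +0.060787
d^4_{3,0}(0.7443) = -0.399007 +0.060787 = -0.338219
|D^4_{3,0}|² = |d^4_{3,0}(β)|² = (-0.338219)² = 0.114392 (the z-rotation phases have unit modulus)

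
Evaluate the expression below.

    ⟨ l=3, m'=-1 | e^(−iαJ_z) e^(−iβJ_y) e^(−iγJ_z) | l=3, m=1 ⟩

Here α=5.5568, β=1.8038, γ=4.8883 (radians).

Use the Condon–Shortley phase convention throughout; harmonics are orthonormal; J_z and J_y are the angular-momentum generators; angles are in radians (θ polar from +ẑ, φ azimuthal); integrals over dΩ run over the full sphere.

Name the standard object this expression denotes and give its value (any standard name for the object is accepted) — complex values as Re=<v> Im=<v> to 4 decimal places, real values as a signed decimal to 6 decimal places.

Wigner D-matrix element, Re=-0.3030 Im=-0.2393

This is a Wigner D-matrix element — the rotation-matrix element ⟨l m'| R(α,β,γ) |l m⟩ in the angular-momentum basis.
D^3_{-1,1}(5.5568,1.8038,4.8883) = e^{-i·-1·5.5568}·d^3_{-1,1}(1.8038)·e^{-i·1·4.8883}. Compute d first:
c=cos(1.803800/2)=0.620121, s=sin(1.803800/2)=0.784507; N=√[2·24·24·2]=48.000000
k∈{2,3,4} keeps every argument non-negative
  k=2: (−1)^0·48.0000/(8)·0.6201^4·0.7845^2 = +0.546071
  k=3: (−1)^1·48.0000/(6)·0.6201^2·0.7845^4 = -1.165275
  k=4: (−1)^2·48.0000/(48)·0.6201^0·0.7845^6 = +0.233120
d^3_{-1,1}(1.8038) = +0.546071 -1.165275 +0.233120 = -0.386085
D = (+0.747580-0.664172i)·(-0.386085)·(+0.175005+0.984568i) = -0.302981-0.239299i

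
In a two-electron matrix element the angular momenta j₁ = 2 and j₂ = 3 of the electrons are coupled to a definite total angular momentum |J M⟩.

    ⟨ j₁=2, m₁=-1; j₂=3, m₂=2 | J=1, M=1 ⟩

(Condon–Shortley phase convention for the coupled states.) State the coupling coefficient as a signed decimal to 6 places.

−√(2/7) = -0.534522

j₁+j₂−J=4  J+j₁−j₂=0  J−j₁+j₂=2  j₁+j₂+J+1=7
(j₁±m₁, j₂±m₂, J±M) = (1,3,5,1,2,0)
P² = 288/7
sum k=3..3:
  [3] −1/12 = -1/12
S = -1/12
C² = P²·S² = 2/7 ; C = -0.534522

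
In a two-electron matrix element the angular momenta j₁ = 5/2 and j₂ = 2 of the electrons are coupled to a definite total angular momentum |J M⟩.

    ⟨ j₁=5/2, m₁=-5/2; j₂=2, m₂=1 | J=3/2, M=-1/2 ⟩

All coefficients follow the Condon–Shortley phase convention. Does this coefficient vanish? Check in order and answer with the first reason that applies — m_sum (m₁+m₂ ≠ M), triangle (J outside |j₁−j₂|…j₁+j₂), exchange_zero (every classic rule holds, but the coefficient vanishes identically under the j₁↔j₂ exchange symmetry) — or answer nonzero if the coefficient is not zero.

m-sum: m₁+m₂ = -5/2+1 = -3/2, M = -1/2  ✗ ⇒ coefficient is 0

m_sum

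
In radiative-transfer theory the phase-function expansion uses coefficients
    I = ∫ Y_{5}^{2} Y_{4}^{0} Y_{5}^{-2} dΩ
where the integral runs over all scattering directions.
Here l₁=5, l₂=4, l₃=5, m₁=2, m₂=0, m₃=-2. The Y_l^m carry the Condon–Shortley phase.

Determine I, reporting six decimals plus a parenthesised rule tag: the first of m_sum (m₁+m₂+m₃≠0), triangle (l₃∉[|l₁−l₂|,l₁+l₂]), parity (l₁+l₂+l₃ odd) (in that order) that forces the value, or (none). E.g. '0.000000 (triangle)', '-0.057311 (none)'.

-0.021700 (none)

Rules hold: Σm=0, L=14 even, 1≤5≤9.
N = 11·9·11 = 1089
Δ = 4!·6!·4!/15! = 1/3153150
Racah Σ t=0..4: t=0:+1/69120 t=1:−1/1728 t=2:+1/576 t=3:−1/1728 t=4:+1/69120 = 7/11520
⇒ 3j(5 4 5; 0 0 0)² = 2/143, sgn -1
Racah Σ t=0..3: t=0:+1/20736 t=1:−1/1728 t=2:+1/1920 t=3:−1/25920 = -1/20736
⇒ 3j(5 4 5; 2 0 -2)² = 1/2574, sgn +1
4πI² = N·(3j₀)²·(3jₘ)² = 1/169
I = -1·√(0.00591716/4π) = -0.02169960
No selection rule forces the value: the integral is nonzero (none).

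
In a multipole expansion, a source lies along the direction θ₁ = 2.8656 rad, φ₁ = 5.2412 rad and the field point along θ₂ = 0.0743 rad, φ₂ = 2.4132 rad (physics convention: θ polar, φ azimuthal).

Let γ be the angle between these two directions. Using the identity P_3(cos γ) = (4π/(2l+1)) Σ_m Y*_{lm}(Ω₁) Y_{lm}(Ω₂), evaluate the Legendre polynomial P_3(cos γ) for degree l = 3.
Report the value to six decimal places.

Summing Y*_{l m}(θ₁,φ₁)·Y_{l m}(θ₂,φ₂) over m ∈ [−3, 3]; prefactor 4π/(2·3+1) = 1.795196:
  m=-3: (-0.00844 - 0.00013j) × (0.00010 - 0.00014j) = -0.00000 + 0.00000j  (running Σ = -0.00000 + 0.00000j)
  m=-2: (0.03585 + 0.06361j) × (0.00064 + 0.00558j) = -0.00033 + 0.00024j  (running Σ = -0.00033 + 0.00024j)
  m=-1: (0.16123 - 0.27592j) × (-0.07112 - 0.06344j) = -0.02897 + 0.00939j  (running Σ = -0.02930 + 0.00964j)
  m=0: (-0.58480 + 0.00000j) × (0.73404 + 0.00000j) = -0.42926 + 0.00000j  (running Σ = -0.45857 + 0.00964j)
  m=1: (-0.16123 - 0.27592j) × (0.07112 - 0.06344j) = -0.02897 - 0.00939j  (running Σ = -0.48754 + 0.00024j)
  m=2: (0.03585 - 0.06361j) × (0.00064 - 0.00558j) = -0.00033 - 0.00024j  (running Σ = -0.48787 + 0.00000j)
  m=3: (0.00844 - 0.00013j) × (-0.00010 - 0.00014j) = -0.00000 - 0.00000j  (running Σ = -0.48787 + 0.00000j)
Accumulated sum -0.48787 + 0.00000j; after 4π/(2l+1) scaling, -0.87582 + 0.00000j ⇒ P_3 = -0.875819

-0.875819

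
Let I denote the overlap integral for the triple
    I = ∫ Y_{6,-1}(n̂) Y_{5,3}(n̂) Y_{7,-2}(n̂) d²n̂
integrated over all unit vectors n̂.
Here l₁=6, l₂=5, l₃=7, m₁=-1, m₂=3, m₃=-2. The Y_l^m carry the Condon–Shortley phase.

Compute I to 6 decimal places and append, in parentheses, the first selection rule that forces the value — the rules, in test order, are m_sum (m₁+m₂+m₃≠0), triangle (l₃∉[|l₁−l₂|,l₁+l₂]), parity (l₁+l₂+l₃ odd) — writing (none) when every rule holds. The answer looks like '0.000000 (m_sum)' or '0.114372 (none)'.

-0.099396 (none)

m-sum 0 ✓  L=18 even ✓  1≤7≤11 ✓
Π(2lᵢ+1) = 13×11×15 = 2145
triangle coeff Δ(6,5,7) = 1/174594420
Σ_t [0,4]: t=0:+1/4147200 t=1:−1/207360 t=2:+1/82944 t=3:−1/207360 t=4:+1/4147200 = 1/345600
(3j)²=420/46189 [(6 5 7; 0 0 0)], sign=-1
Σ_t [2,4]: t=2:+1/2073600 t=3:−1/414720 t=4:+1/829440 = -1/1382400
(3j)²=294/46189 [(6 5 7; -1 3 -2)], sign=+1
⇒ 4πI² = 1852200/14919047
I = (-1)√(1852200/14919047/(4π)) = -0.09939590
No selection rule forces the value: the integral is nonzero (none).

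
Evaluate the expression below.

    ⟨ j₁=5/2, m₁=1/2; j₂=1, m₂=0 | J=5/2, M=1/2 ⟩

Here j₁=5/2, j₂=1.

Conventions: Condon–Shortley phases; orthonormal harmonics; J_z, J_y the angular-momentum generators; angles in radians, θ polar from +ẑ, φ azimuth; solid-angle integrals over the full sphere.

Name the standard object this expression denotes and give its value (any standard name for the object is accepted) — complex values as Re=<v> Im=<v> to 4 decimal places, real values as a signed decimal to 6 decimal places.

Clebsch–Gordan coefficient, +√(1/35) ≈ +0.169031

This is a Clebsch–Gordan (vector-coupling) coefficient.
√[6·1!4!1!/7! · 3!2!1!1!3!2!] = √(144/35)
  +(−1)^0/∏(0,1,2,1,2,0)! = 1/4  (running 1/4)
  +(−1)^1/∏(1,0,1,0,3,1)! = -1/6  (running 1/12)
⟨..|..⟩ = √(144/35)·(1/12) = +0.169031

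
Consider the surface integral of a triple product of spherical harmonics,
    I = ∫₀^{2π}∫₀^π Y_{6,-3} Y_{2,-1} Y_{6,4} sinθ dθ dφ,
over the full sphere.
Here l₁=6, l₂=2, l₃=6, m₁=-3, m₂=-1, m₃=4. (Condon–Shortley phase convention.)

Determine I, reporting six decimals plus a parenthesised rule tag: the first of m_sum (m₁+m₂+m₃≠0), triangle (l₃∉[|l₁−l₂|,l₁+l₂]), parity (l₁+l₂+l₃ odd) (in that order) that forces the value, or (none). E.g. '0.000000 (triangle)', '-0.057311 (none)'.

0.179515 (none)

m-sum 0 ✓  L=14 even ✓  4≤6≤8 ✓
Π(2lᵢ+1) = 13×5×13 = 845
triangle coeff Δ(6,2,6) = 1/90090
Σ_t [0,2]: t=0:+1/69120 t=1:−1/14400 t=2:+1/69120 = -7/172800
(3j)²=14/715 [(6 2 6; 0 0 0)], sign=-1
Σ_t [0,1]: t=0:+1/725760 t=1:−1/161280 = -1/207360
(3j)²=7/286 [(6 2 6; -3 -1 4)], sign=-1
⇒ 4πI² = 49/121
I = (+1)√(49/121/(4π)) = 0.17951487
No selection rule forces the value: the integral is nonzero (none).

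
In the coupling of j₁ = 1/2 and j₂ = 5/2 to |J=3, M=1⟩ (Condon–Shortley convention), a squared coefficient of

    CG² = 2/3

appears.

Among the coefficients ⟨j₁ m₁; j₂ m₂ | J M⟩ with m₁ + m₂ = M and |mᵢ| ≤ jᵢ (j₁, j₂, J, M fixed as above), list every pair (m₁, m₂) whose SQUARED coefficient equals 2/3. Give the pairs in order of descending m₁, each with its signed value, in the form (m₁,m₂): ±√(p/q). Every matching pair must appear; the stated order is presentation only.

Admissible pairs with m₁+m₂ = M = 1: (-1/2,3/2), (1/2,1/2)
  (m₁,m₂)=(1/2,1/2): CG² = 2/3, CG = +√(2/3)   ← matches the target
  (m₁,m₂)=(-1/2,3/2): CG² = 1/3, CG = +√(1/3)
Pairs with CG² = 2/3: (1/2,1/2): +√(2/3)

(1/2,1/2): +√(2/3)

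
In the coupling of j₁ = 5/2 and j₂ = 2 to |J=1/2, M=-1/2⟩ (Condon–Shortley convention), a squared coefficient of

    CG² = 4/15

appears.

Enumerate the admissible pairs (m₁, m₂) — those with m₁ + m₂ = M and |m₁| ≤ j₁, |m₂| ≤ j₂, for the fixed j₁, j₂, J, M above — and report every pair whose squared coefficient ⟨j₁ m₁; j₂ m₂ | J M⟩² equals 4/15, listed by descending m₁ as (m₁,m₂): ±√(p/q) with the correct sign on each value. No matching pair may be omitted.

Admissible pairs with m₁+m₂ = M = -1/2: (-5/2,2), (-3/2,1), (-1/2,0), (1/2,-1), (3/2,-2)
  (m₁,m₂)=(3/2,-2): CG² = 1/15, CG = +√(1/15)
  (m₁,m₂)=(1/2,-1): CG² = 2/15, CG = −√(2/15)
  (m₁,m₂)=(-1/2,0): CG² = 1/5, CG = +√(1/5)
  (m₁,m₂)=(-3/2,1): CG² = 4/15, CG = −√(4/15)   ← matches the target
  (m₁,m₂)=(-5/2,2): CG² = 1/3, CG = +√(1/3)
Pairs with CG² = 4/15: (-3/2,1): −√(4/15)

(-3/2,1): −√(4/15)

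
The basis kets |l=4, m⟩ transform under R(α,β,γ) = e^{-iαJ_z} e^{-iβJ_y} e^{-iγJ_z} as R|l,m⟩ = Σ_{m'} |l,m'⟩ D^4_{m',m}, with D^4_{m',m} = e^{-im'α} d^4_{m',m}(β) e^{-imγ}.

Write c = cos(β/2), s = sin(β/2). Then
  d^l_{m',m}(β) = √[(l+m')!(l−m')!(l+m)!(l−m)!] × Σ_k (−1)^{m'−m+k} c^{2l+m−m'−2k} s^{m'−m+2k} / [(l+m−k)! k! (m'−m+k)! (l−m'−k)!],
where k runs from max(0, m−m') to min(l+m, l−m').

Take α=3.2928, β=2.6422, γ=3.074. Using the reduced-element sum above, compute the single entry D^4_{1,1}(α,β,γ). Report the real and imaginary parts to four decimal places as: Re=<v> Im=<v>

Split into d^4_{1,1}(β=2.6422) × two z-phases.
With c≡cos(β/2)=0.247110 and s≡sin(β/2)=0.968988, N=[120·6·120·6]^{1/2}=720.000000
Admissible k: 0..3 (factorial args all ≥0)
  k=0: (−1)^0·720.0000/(720)·0.2471^8·0.9690^0 = +0.000014
  k=1: (−1)^1·720.0000/(48)·0.2471^6·0.9690^2 = -0.003207
  k=2: (−1)^2·720.0000/(24)·0.2471^4·0.9690^4 = +0.098617
  k=3: (−1)^3·720.0000/(72)·0.2471^2·0.9690^6 = -0.505462
d^4_{1,1}(2.6422) = +0.000014 -0.003207 +0.098617 -0.505462 = -0.410038
Attach z-rotation phases: D = e^{-i(1)(3.2928)}·(-0.410038)·e^{-i(1)(3.0740)} = -0.408605+0.034245i

Re=-0.4086 Im=0.0342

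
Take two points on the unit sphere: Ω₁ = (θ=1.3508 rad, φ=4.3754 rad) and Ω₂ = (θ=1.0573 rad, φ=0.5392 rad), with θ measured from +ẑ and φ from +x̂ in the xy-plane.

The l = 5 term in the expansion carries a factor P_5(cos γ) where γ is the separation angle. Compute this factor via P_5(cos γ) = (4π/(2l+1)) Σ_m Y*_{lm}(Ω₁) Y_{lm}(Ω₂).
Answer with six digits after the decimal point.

0.018100

Summing Y*_{l m}(θ₁,φ₁)·Y_{l m}(θ₂,φ₂) over m ∈ [−5, 5]; prefactor 4π/(2·5+1) = 1.142397:
  term(m=-5) = (0.090401, 0.031110)   from Y*(Ω₁)=(-0.408158, 0.046794), Y(Ω₂)=(-0.209986, -0.100296)
  term(m=-4) = (-0.112703, 0.042829)   from Y*(Ω₁)=(0.064204, -0.283330), Y(Ω₂)=(-0.229516, -0.345770)
  term(m=-3) = (-0.024155, 0.042879)   from Y*(Ω₁)=(-0.155674, -0.097563), Y(Ω₂)=(-0.012533, -0.267583)
  term(m=-2) = (0.009508, 0.051783)   from Y*(Ω₁)=(0.235894, -0.188420), Y(Ω₂)=(-0.082440, 0.153670)
  term(m=-1) = (0.029486, 0.024565)   from Y*(Ω₁)=(-0.039366, -0.112362), Y(Ω₂)=(-0.276613, 0.165510)
  term(m=+0) = (0.030770, 0.000000)   from Y*(Ω₁)=(0.301392, -0.000000), Y(Ω₂)=(0.102093, 0.000000)
  term(m=+1) = (0.029486, -0.024565)   from Y*(Ω₁)=(0.039366, -0.112362), Y(Ω₂)=(0.276613, 0.165510)
  term(m=+2) = (0.009508, -0.051783)   from Y*(Ω₁)=(0.235894, 0.188420), Y(Ω₂)=(-0.082440, -0.153670)
  term(m=+3) = (-0.024155, -0.042879)   from Y*(Ω₁)=(0.155674, -0.097563), Y(Ω₂)=(0.012533, -0.267583)
  term(m=+4) = (-0.112703, -0.042829)   from Y*(Ω₁)=(0.064204, 0.283330), Y(Ω₂)=(-0.229516, 0.345770)
  term(m=+5) = (0.090401, -0.031110)   from Y*(Ω₁)=(0.408158, 0.046794), Y(Ω₂)=(0.209986, -0.100296)
Σ over m = (0.015844, 0.000000); ×(4π/11) → (0.018100, 0.000000). Real part: 0.018100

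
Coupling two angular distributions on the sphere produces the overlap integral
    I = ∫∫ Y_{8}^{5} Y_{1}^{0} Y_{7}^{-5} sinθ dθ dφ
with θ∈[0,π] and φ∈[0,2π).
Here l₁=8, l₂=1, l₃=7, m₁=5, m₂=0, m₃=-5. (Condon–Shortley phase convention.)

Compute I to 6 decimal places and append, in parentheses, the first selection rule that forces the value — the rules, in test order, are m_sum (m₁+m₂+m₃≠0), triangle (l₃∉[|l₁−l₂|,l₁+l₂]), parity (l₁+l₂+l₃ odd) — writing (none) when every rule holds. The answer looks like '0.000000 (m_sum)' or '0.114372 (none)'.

-0.191081 (none)

Checks pass: Σm=0; 16 even; l₃=7∈[7,9].
(2·8+1)(2·1+1)(2·7+1) = 765
Δ: 2! 14! 0! / 17! → 1/2040
sum: t=1:−1/25401600 = -1/25401600
3j²(8 1 7; 0 0 0) = Δ·Π!·Σ² = 8/255  (sign +1)
sum: t=1:−1/958003200 = -1/958003200
3j²(8 1 7; 5 0 -5) = Δ·Π!·Σ² = 13/680  (sign -1)
combine: 4πI² = 765·8/255·13/680 = 39/85
take √, sign -1: I = -0.19108118
No selection rule forces the value: the integral is nonzero (none).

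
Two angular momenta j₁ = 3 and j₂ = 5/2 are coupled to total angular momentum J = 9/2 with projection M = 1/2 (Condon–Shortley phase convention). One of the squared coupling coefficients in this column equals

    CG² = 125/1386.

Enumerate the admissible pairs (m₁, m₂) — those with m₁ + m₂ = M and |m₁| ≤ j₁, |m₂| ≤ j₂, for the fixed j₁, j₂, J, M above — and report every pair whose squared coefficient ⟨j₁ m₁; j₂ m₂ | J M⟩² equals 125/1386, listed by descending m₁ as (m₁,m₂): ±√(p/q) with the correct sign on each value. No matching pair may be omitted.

Admissible pairs with m₁+m₂ = M = 1/2: (-2,5/2), (-1,3/2), (0,1/2), (1,-1/2), (2,-3/2), (3,-5/2)
  (m₁,m₂)=(3,-5/2): CG² = 5/231, CG = +√(5/231)
  (m₁,m₂)=(2,-3/2): CG² = 361/1386, CG = +√(361/1386)
  (m₁,m₂)=(1,-1/2): CG² = 160/693, CG = +√(160/693)
  (m₁,m₂)=(0,1/2): CG² = 10/231, CG = −√(10/231)
  (m₁,m₂)=(-1,3/2): CG² = 35/99, CG = −√(35/99)
  (m₁,m₂)=(-2,5/2): CG² = 125/1386, CG = −√(125/1386)   ← matches the target
Pairs with CG² = 125/1386: (-2,5/2): −√(125/1386)

(-2,5/2): −√(125/1386)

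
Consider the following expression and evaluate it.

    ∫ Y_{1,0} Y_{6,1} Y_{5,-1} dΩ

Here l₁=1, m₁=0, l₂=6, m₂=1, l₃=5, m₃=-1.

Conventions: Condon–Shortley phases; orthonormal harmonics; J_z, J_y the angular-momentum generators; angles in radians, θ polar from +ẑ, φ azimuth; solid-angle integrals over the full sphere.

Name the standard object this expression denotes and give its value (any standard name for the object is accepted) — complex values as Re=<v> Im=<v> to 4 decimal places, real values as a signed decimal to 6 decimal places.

Gaunt coefficient, -0.241725

This is a Gaunt coefficient — the integral of a triple product of spherical harmonics over the sphere.
m-sum 0 ✓  L=12 even ✓  5≤5≤7 ✓
Π(2lᵢ+1) = 3×13×11 = 429
triangle coeff Δ(1,6,5) = 1/858
Σ_t [1,1]: t=1:−1/14400 = -1/14400
(3j)²=6/143 [(1 6 5; 0 0 0)], sign=+1
Σ_t [1,1]: t=1:−1/17280 = -1/17280
(3j)²=35/858 [(1 6 5; 0 1 -1)], sign=-1
⇒ 4πI² = 105/143
I = (-1)√(105/143/(4π)) = -0.24172507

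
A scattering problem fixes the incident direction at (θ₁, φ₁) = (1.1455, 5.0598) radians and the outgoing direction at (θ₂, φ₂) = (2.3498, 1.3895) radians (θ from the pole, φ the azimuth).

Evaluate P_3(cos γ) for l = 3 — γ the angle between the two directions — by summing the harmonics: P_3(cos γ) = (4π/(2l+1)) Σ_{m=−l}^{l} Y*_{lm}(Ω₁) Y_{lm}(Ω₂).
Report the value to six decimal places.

-0.258695

Expand P_3 via completeness: Σ_{m} conj(Y_{3,m}) at Ω₁ times Y_{3,m} at Ω₂ —
  m=-3: Y*=-0.27232 + 0.15903j  Y=-0.07780 + 0.12865j  product 0.00073 - 0.04741j
  m=-2: Y*=-0.26877 - 0.22401j  Y=0.33996 + 0.12897j  product -0.06248 - 0.11082j
  m=-1: Y*=-0.01492 + 0.04120j  Y=0.06087 - 0.33208j  product 0.01277 + 0.00746j
  m=+0: Y*=-0.33086 + 0.00000j  Y=0.13947 + 0.00000j  product -0.04615 + 0.00000j
  m=+1: Y*=0.01492 + 0.04120j  Y=-0.06087 - 0.33208j  product 0.01277 - 0.00746j
  m=+2: Y*=-0.26877 + 0.22401j  Y=0.33996 - 0.12897j  product -0.06248 + 0.11082j
  m=+3: Y*=0.27232 + 0.15903j  Y=0.07780 + 0.12865j  product 0.00073 + 0.04741j
Accumulated sum -0.14410 + 0.00000j; after 4π/(2l+1) scaling, -0.25869 + 0.00000j ⇒ P_3 = -0.258695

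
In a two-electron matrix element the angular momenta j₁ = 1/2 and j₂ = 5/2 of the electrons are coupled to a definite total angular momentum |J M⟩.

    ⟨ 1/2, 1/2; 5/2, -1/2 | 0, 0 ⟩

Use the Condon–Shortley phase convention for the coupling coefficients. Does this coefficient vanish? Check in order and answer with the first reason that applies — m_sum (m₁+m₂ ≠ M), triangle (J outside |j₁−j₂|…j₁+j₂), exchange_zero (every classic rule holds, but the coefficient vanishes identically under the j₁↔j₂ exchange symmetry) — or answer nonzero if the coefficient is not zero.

triangle

m-sum: m₁+m₂ = 1/2+(-1/2) = 0, M = 0  ✓
triangle: need |j₁−j₂| ≤ J ≤ j₁+j₂, i.e. J ∈ [2, 3]; J = 0 is outside ✗ ⇒ coefficient is 0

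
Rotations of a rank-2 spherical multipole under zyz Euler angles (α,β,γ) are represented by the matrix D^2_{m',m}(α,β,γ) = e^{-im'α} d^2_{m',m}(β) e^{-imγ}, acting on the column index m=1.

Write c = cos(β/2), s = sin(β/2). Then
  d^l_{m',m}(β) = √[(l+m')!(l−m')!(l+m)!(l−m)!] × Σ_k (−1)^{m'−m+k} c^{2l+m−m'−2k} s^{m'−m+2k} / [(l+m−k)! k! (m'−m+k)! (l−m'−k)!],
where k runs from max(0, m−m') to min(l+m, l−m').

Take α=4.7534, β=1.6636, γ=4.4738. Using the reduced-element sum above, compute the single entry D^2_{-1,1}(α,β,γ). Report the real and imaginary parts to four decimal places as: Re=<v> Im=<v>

First d^2_{-1,1}(β=1.6636), then the phase factors e^{-i(-1)α} and e^{-i(1)γ}:
Half-angle: c=0.673546, s=0.739145. N=√(1·6·6·1)=6.000000
k∈{2,3} keeps every argument non-negative
  k=2: (−1)^0·6.0000/(2)·0.6735^2·0.7391^2 = +0.743559
  k=3: (−1)^1·6.0000/(6)·0.6735^0·0.7391^4 = -0.298482
d^2_{-1,1}(1.6636) = +0.743559 -0.298482 = +0.445077
D = (+0.041000-0.999159i)·(+0.445077)·(-0.236332+0.971672i) = +0.427793+0.122828i

Re=0.4278 Im=0.1228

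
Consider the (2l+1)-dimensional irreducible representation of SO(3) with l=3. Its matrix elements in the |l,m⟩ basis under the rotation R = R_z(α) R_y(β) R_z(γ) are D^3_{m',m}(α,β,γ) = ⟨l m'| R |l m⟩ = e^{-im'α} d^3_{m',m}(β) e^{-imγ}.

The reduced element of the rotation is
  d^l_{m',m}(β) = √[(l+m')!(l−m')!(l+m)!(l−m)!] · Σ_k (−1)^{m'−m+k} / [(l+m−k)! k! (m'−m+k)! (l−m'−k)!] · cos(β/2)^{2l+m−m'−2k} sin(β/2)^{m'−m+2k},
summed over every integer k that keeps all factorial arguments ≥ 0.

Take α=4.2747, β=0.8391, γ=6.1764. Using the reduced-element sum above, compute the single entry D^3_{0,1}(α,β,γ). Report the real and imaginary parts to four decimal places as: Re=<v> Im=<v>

Re=0.3947 Im=0.0423

D^3_{0,1}(4.2747,0.8391,6.1764) = e^{-i·0·4.2747}·d^3_{0,1}(0.8391)·e^{-i·1·6.1764}. Compute d first:
Half-angle: c=0.913272, s=0.407350. N=√(6·6·24·2)=41.569219
Admissible k: 1..3 (factorial args all ≥0)
  k=1: (−1)^0·41.5692/(12)·0.9133^5·0.4073^1 = +0.896519
  k=2: (−1)^1·41.5692/(4)·0.9133^3·0.4073^3 = -0.535075
  k=3: (−1)^2·41.5692/(12)·0.9133^1·0.4073^5 = +0.035484
d^3_{0,1}(0.8391) = +0.896519 -0.535075 +0.035484 = +0.396928
Attach z-rotation phases: D = e^{-i(0)(4.2747)}·(+0.396928)·e^{-i(1)(6.1764)} = +0.394667+0.042306i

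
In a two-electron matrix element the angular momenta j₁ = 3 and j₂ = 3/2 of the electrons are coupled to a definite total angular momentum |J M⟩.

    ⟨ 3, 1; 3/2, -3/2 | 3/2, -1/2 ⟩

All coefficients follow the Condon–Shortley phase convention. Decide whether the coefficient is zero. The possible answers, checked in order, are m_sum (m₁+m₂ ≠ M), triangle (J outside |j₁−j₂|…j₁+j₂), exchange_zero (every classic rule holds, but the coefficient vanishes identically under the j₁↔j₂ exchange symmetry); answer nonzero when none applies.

nonzero

m-sum: m₁+m₂ = 1+(-3/2) = -1/2, M = -1/2  ✓
triangle: |j₁−j₂| = 3/2 ≤ J = 3/2 ≤ j₁+j₂ = 9/2  ✓
exchange: j₁≠j₂ or m₁≠m₂ — the exchange symmetry imposes no constraint here
value check: CG = +√(4/35) = +0.338062 ≠ 0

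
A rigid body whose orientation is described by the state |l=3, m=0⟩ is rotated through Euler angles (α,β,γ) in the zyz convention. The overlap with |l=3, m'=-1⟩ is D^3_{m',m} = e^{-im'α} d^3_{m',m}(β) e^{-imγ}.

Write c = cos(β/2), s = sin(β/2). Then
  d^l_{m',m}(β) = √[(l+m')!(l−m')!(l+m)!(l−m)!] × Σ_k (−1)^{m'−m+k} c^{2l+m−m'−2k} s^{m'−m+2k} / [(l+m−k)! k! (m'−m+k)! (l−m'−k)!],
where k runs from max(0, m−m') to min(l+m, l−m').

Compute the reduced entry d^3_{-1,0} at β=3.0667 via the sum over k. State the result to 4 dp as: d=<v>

d=0.1287

d^3_{-1,0}(β=3.0667) via the finite sum:
c=cos(3.066700/2)=0.037438, s=sin(3.066700/2)=0.999299; N=√[2·24·6·6]=41.569219
k: max(0,(0)−(-1))=1 … min(3+(0),3−(-1))=3
  k=1: (−1)^0·41.5692/(12)·0.0374^5·0.9993^1 = +0.000000
  k=2: (−1)^1·41.5692/(4)·0.0374^3·0.9993^3 = -0.000544
  k=3: (−1)^2·41.5692/(12)·0.0374^1·0.9993^5 = +0.129234
d^3_{-1,0}(3.0667) = +0.000000 -0.000544 +0.129234 = +0.128690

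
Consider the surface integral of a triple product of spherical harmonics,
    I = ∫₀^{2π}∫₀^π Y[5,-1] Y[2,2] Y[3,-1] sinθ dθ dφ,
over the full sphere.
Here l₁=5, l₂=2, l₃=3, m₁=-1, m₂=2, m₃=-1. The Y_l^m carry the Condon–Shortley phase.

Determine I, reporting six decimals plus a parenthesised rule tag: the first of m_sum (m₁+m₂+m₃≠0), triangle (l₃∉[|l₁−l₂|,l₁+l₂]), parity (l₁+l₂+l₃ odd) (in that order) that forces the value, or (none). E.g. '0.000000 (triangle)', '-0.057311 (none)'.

-0.092802 (none)

m-sum 0 ✓  L=10 even ✓  3≤3≤7 ✓
Π(2lᵢ+1) = 11×5×7 = 385
triangle coeff Δ(5,2,3) = 1/2310
Σ_t [2,2]: t=2:+1/144 = 1/144
(3j)²=10/231 [(5 2 3; 0 0 0)], sign=-1
Σ_t [4,4]: t=4:+1/1152 = 1/1152
(3j)²=1/154 [(5 2 3; -1 2 -1)], sign=+1
⇒ 4πI² = 25/231
I = (-1)√(25/231/(4π)) = -0.09280237
No selection rule forces the value: the integral is nonzero (none).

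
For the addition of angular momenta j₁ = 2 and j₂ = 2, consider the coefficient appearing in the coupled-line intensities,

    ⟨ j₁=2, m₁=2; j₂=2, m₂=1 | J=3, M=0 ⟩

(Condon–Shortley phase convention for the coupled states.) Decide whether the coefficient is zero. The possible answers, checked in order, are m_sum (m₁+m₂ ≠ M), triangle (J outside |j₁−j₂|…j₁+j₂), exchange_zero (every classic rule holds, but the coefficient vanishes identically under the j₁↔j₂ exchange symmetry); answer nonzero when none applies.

m_sum

m-sum: m₁+m₂ = 2+1 = 3, M = 0  ✗ ⇒ coefficient is 0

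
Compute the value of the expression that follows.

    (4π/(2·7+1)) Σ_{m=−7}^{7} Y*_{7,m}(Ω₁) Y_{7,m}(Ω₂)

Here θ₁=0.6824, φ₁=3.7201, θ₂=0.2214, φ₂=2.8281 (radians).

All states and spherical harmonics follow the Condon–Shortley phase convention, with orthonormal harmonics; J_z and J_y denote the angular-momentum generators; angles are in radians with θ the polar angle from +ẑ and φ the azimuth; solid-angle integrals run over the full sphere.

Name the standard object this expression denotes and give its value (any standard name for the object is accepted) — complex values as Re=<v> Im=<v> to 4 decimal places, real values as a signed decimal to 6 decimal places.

This sum is the spherical-harmonic addition theorem: it equals the Legendre polynomial P_l(cos γ) of the angle γ between the two directions.
Summing Y*_{l m}(θ₁,φ₁)·Y_{l m}(θ₂,φ₂) over m ∈ [−7, 7]; prefactor 4π/(2·7+1) = 0.837758:
  m=-7: Y*=0.01221 + 0.01564j  Y=0.00001 - 0.00001j  product 0.00000 - 0.00000j
  m=-6: Y*=-0.08644 - 0.02956j  Y=-0.00006 + 0.00019j  product 0.00001 - 0.00002j
  m=-5: Y*=0.24229 - 0.06162j  Y=-0.00001 - 0.00213j  product -0.00013 - 0.00052j
  m=-4: Y*=-0.29442 + 0.32036j  Y=0.00486 + 0.01483j  product -0.00618 - 0.00281j
  m=-3: Y*=0.06881 - 0.41392j  Y=-0.04814 - 0.06599j  product -0.03063 + 0.01539j
  m=-2: Y*=0.01205 + 0.02744j  Y=0.23750 + 0.17207j  product -0.00186 + 0.00859j
  m=-1: Y*=0.32125 + 0.20979j  Y=-0.59992 - 0.19448j  product -0.15192 - 0.18833j
  m=+0: Y*=-0.15562 + 0.00000j  Y=0.46080 + 0.00000j  product -0.07171 + 0.00000j
  m=+1: Y*=-0.32125 + 0.20979j  Y=0.59992 - 0.19448j  product -0.15192 + 0.18833j
  m=+2: Y*=0.01205 - 0.02744j  Y=0.23750 - 0.17207j  product -0.00186 - 0.00859j
  m=+3: Y*=-0.06881 - 0.41392j  Y=0.04814 - 0.06599j  product -0.03063 - 0.01539j
  m=+4: Y*=-0.29442 - 0.32036j  Y=0.00486 - 0.01483j  product -0.00618 + 0.00281j
  m=+5: Y*=-0.24229 - 0.06162j  Y=0.00001 - 0.00213j  product -0.00013 + 0.00052j
  m=+6: Y*=-0.08644 + 0.02956j  Y=-0.00006 - 0.00019j  product 0.00001 + 0.00002j
  m=+7: Y*=-0.01221 + 0.01564j  Y=-0.00001 - 0.00001j  product 0.00000 + 0.00000j
Total Σ_m = -0.45313 + 0.00000j. Multiply by 0.837758: -0.37962 + 0.00000j. P_7(cos γ) = -0.379617

Legendre polynomial (addition theorem), -0.379617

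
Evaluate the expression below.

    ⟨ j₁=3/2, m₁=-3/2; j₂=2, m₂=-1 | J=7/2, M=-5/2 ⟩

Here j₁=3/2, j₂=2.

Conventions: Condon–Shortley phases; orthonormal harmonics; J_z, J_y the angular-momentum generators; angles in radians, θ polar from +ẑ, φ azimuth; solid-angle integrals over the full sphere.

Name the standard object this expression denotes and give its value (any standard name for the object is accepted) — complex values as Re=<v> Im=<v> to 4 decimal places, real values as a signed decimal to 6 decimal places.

This is a Clebsch–Gordan (vector-coupling) coefficient.
j₁+j₂−J=0  J+j₁−j₂=3  J−j₁+j₂=4  j₁+j₂+J+1=8
(j₁±m₁, j₂±m₂, J±M) = (0,3,1,3,1,6)
P² = 5184/7
sum k=0..0:
  [0] +1/36 = 1/36
S = 1/36
C² = P²·S² = 4/7 ; C = +0.755929

Clebsch–Gordan coefficient, +√(4/7) ≈ +0.755929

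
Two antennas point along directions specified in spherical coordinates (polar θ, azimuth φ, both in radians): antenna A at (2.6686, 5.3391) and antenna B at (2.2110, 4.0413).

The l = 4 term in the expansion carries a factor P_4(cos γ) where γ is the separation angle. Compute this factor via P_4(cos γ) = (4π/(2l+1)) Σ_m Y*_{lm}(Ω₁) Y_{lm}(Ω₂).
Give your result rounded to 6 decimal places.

Term-by-term m-sum for l=4 (normalisation 4π/9 = 1.396263):
  m=-4: Y*=-0.015347+0.011301i  Y=-0.164253+0.080814i  product +0.001607-0.003097i
  m=-3: Y*=+0.100341+0.032069i  Y=-0.348521-0.165130i  product -0.029675-0.027746i
  m=-2: Y*=-0.098517-0.299921i  Y=-0.073037-0.313884i  product -0.086945+0.052828i
  m=-1: Y*=-0.286621+0.395837i  Y=-0.070768+0.089125i  product -0.014995-0.053558i
  m=+0: Y*=+0.127604-0.000000i  Y=-0.343641+0.000000i  product -0.043850+0.000000i
  m=+1: Y*=+0.286621+0.395837i  Y=+0.070768+0.089125i  product -0.014995+0.053558i
  m=+2: Y*=-0.098517+0.299921i  Y=-0.073037+0.313884i  product -0.086945-0.052828i
  m=+3: Y*=-0.100341+0.032069i  Y=+0.348521-0.165130i  product -0.029675+0.027746i
  m=+4: Y*=-0.015347-0.011301i  Y=-0.164253-0.080814i  product +0.001607+0.003097i
Accumulated sum -0.303868+0.000000i; after 4π/(2l+1) scaling, -0.424279+0.000000i ⇒ P_4 = -0.424279

-0.424279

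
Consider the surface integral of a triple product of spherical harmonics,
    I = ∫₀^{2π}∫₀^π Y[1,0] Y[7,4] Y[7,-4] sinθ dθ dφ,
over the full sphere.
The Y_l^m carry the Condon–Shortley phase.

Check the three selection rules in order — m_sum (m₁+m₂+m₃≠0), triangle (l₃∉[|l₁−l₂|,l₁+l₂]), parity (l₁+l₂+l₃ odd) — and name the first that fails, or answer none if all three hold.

m₁+m₂+m₃ = 0 + 4 − 4 = 0  ✓
triangle: |1−7|=6 ≤ l₃=7 ≤ 1+7=8  ✓
parity: l₁+l₂+l₃ = 15 is odd  ✗

parity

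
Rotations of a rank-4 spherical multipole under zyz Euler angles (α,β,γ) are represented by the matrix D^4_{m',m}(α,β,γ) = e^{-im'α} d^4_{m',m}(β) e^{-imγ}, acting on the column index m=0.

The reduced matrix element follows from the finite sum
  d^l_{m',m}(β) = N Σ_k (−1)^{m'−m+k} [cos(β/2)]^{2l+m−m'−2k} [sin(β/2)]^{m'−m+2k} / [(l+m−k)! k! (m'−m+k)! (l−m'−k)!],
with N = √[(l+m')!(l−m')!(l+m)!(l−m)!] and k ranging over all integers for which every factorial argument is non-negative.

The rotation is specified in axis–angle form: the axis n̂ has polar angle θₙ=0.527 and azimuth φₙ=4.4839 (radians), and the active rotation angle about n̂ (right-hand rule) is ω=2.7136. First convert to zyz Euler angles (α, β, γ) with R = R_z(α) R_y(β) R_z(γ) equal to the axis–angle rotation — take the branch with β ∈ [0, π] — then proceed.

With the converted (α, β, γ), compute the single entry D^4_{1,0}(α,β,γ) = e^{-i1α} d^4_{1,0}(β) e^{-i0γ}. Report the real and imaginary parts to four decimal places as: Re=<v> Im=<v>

Re=-0.1277 Im=0.2485

Axis–angle → zyz. n̂ = (sinθₙcosφₙ, sinθₙsinφₙ, cosθₙ) = (-0.113920, -0.489871, +0.864320), ω = 2.7136.
R = I cosω + sinω [n̂]ₓ + (1−cosω) n̂n̂ᵀ gives
  R = [-0.885016, -0.252154, -0.391363; +0.465310, -0.451499, -0.761338; +0.015274, -0.855901, +0.516913]
β = atan2(√(R₁₃²+R₂₃²), R₃₃) = 1.027555; α = atan2(R₂₃, R₁₃) mod 2π = 4.237567; γ = atan2(R₃₂, −R₃₁) mod 2π = 4.694545
D^4_{1,0}(4.2376,1.0276,4.6945) = e^{-i·1·4.2376}·d^4_{1,0}(1.0276)·e^{-i·0·4.6945}. Compute d first:
Half-angle: c=0.870894, s=0.491471. N=√(120·6·24·24)=643.987578
k: max(0,(0)−(1))=0 … min(4+(0),4−(1))=3
  k=0: (−1)^1·643.9876/(144)·0.8709^7·0.4915^1 = -0.835161
  k=1: (−1)^2·643.9876/(24)·0.8709^5·0.4915^3 = +1.595827
  k=2: (−1)^3·643.9876/(24)·0.8709^3·0.4915^5 = -0.508218
  k=3: (−1)^4·643.9876/(144)·0.8709^1·0.4915^7 = +0.026975
d^4_{1,0}(1.0276) = -0.835161 +1.595827 -0.508218 +0.026975 = +0.279423
D = (-0.457180+0.889374i)·(+0.279423)·(+1.000000+0.000000i) = -0.127746+0.248511i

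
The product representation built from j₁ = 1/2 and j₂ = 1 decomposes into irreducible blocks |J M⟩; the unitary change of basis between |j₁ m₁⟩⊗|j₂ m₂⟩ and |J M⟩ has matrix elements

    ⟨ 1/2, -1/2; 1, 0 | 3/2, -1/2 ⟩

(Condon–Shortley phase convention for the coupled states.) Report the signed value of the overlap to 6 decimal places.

√[4·0!1!2!/4! · 0!1!1!1!1!2!] = √(2/3)
  +(−1)^0/∏(0,0,1,1,0,1)! = 1  (running 1)
⟨..|..⟩ = √(2/3)·(1) = +0.816497

+√(2/3) ≈ +0.816497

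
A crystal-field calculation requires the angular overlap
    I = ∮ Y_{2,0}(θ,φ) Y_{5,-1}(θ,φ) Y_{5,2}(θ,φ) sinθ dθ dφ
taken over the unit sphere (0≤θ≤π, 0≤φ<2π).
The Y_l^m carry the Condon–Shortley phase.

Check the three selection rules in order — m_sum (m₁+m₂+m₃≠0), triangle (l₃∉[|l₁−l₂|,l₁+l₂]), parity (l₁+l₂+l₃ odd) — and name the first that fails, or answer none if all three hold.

Σmᵢ = 1  ✗
l₃∈[|l₁−l₂|,l₁+l₂]=[3,7], have l₃=5
Σlᵢ = 12 ⇒ even

m_sum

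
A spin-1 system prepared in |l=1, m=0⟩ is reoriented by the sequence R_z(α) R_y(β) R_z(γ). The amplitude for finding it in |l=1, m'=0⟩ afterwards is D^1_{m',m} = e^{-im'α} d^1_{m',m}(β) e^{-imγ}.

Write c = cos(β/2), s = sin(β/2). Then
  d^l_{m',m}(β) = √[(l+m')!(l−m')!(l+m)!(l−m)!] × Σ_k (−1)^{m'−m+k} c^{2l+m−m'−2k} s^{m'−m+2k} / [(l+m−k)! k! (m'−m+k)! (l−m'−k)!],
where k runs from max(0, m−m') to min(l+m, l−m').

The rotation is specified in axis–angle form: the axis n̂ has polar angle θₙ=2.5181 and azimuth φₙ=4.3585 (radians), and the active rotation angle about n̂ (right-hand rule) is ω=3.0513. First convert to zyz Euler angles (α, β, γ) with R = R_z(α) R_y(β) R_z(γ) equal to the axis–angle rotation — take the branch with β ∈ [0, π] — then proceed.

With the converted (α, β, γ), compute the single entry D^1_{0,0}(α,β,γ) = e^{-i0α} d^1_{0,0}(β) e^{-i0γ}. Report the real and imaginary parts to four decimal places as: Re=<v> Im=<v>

Re=0.3196 Im=0.0000

Axis–angle → zyz. n̂ = (sinθₙcosφₙ, sinθₙsinφₙ, cosθₙ) = (-0.202341, -0.547693, -0.811844), ω = 3.0513.
R = I cosω + sinω [n̂]ₓ + (1−cosω) n̂n̂ᵀ gives
  R = [-0.914210, +0.294394, +0.278484; +0.147986, -0.397214, +0.905716; +0.377254, +0.869226, +0.319571]
β = atan2(√(R₁₃²+R₂₃²), R₃₃) = 1.245520; α = atan2(R₂₃, R₁₃) mod 2π = 1.272497; γ = atan2(R₃₂, −R₃₁) mod 2π = 1.980275
D^1_{0,0}(1.2725,1.2455,1.9803) = e^{-i·0·1.2725}·d^1_{0,0}(1.2455)·e^{-i·0·1.9803}. Compute d first:
Half-angle: c=0.812272, s=0.583279. N=√(1·1·1·1)=1.000000
k: max(0,(0)−(0))=0 … min(1+(0),1−(0))=1
  k=0: (−1)^0·1.0000/(1)·0.8123^2·0.5833^0 = +0.659785
  k=1: (−1)^1·1.0000/(1)·0.8123^0·0.5833^2 = -0.340215
d^1_{0,0}(1.2455) = +0.659785 -0.340215 = +0.319571
Attach z-rotation phases: D = e^{-i(0)(1.2725)}·(+0.319571)·e^{-i(0)(1.9803)} = +0.319571+0.000000i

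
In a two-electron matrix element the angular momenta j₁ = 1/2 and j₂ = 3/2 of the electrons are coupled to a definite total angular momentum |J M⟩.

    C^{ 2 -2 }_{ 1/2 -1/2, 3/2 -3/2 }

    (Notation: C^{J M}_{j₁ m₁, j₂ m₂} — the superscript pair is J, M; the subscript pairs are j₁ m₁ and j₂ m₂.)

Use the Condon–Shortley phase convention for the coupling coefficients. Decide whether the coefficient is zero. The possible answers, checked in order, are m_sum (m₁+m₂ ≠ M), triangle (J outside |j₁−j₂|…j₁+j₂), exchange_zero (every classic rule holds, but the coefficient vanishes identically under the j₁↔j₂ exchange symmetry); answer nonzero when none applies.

m-sum: m₁+m₂ = -1/2+(-3/2) = -2, M = -2  ✓
triangle: |j₁−j₂| = 1 ≤ J = 2 ≤ j₁+j₂ = 2  ✓
exchange: j₁≠j₂ or m₁≠m₂ — the exchange symmetry imposes no constraint here
value check: CG = +1 = +1.000000 ≠ 0

nonzero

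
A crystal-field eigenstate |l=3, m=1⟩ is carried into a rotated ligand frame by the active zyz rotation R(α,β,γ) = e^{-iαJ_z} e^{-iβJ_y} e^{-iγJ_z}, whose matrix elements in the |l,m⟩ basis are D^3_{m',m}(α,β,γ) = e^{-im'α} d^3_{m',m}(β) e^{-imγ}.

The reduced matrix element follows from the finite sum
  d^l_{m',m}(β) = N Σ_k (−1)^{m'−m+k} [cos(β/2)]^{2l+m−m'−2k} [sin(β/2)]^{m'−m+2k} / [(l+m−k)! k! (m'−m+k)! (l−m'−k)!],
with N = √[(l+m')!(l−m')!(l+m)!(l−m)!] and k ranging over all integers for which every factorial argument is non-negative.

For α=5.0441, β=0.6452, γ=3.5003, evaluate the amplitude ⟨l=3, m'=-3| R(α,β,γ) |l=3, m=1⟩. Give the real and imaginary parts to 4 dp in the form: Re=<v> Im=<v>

Re=0.0209 Im=-0.0283

Split into d^3_{-3,1}(β=0.6452) × two z-phases.
Half-angle: c=0.948414, s=0.317034. N=√(1·720·24·2)=185.903201
Admissible k: 4..4 (factorial args all ≥0)
  k=4: (−1)^0·185.9032/(48)·0.9484^2·0.3170^4 = +0.035194
d^3_{-3,1}(0.6452) = +0.035194
Attach z-rotation phases: D = e^{-i(-3)(5.0441)}·(+0.035194)·e^{-i(1)(3.5003)} = +0.020916-0.028304i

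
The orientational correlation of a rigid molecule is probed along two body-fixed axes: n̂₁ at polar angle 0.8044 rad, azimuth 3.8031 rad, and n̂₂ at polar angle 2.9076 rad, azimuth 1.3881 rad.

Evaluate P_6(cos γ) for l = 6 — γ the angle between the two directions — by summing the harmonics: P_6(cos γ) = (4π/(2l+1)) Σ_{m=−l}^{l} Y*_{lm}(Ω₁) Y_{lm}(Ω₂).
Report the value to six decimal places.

-0.391066

Term-by-term m-sum for l=6 (normalisation 4π/13 = 0.966644):
  term(m=-6) = -0.00000 + 0.00000j   from Y*(Ω₁)=-0.04570 - 0.04972j, Y(Ω₂)=-0.00003 - 0.00007j
  term(m=-5) = -0.00022 + 0.00012j   from Y*(Ω₁)=0.22212 + 0.03720j, Y(Ω₂)=-0.00086 + 0.00067j
  term(m=-4) = -0.00389 - 0.00093j   from Y*(Ω₁)=-0.36277 + 0.19610j, Y(Ω₂)=0.00722 + 0.00648j
  term(m=-3) = -0.01295 - 0.01857j   from Y*(Ω₁)=0.15558 - 0.35433j, Y(Ω₂)=0.03049 - 0.04994j
  term(m=-2) = -0.00011 + 0.00092j   from Y*(Ω₁)=-0.00096 - 0.00378j, Y(Ω₂)=-0.22102 - 0.08456j
  term(m=-1) = -0.15808 + 0.14050j   from Y*(Ω₁)=0.29156 + 0.22699j, Y(Ω₂)=-0.10399 + 0.56285j
  term(m=+0) = -0.05406 + 0.00000j   from Y*(Ω₁)=-0.10597 + 0.00000j, Y(Ω₂)=0.51013 + 0.00000j
  term(m=+1) = -0.15808 - 0.14050j   from Y*(Ω₁)=-0.29156 + 0.22699j, Y(Ω₂)=0.10399 + 0.56285j
  term(m=+2) = -0.00011 - 0.00092j   from Y*(Ω₁)=-0.00096 + 0.00378j, Y(Ω₂)=-0.22102 + 0.08456j
  term(m=+3) = -0.01295 + 0.01857j   from Y*(Ω₁)=-0.15558 - 0.35433j, Y(Ω₂)=-0.03049 - 0.04994j
  term(m=+4) = -0.00389 + 0.00093j   from Y*(Ω₁)=-0.36277 - 0.19610j, Y(Ω₂)=0.00722 - 0.00648j
  term(m=+5) = -0.00022 - 0.00012j   from Y*(Ω₁)=-0.22212 + 0.03720j, Y(Ω₂)=0.00086 + 0.00067j
  term(m=+6) = -0.00000 - 0.00000j   from Y*(Ω₁)=-0.04570 + 0.04972j, Y(Ω₂)=-0.00003 + 0.00007j
Accumulated sum -0.40456 - 0.00000j; after 4π/(2l+1) scaling, -0.39107 - 0.00000j ⇒ P_6 = -0.391066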